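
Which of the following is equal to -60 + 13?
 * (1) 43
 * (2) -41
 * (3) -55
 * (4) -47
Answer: 4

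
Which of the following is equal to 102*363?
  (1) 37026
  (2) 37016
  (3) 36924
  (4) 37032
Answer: 1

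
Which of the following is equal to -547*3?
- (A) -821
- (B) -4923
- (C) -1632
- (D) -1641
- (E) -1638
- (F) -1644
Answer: D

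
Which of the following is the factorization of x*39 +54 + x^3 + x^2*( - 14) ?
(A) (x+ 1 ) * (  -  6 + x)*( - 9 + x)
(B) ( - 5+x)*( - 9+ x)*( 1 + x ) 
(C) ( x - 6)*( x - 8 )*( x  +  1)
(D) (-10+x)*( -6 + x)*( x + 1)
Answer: A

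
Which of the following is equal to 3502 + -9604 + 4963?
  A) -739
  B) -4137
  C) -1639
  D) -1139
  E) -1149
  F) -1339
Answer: D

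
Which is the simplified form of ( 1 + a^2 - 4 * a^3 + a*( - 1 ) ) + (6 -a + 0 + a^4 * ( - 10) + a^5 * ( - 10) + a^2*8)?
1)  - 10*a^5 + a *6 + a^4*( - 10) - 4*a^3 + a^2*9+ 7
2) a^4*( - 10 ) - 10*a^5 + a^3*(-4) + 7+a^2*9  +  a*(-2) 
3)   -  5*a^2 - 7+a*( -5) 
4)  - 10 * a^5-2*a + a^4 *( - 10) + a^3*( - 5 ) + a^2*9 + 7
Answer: 2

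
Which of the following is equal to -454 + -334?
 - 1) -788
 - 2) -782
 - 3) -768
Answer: 1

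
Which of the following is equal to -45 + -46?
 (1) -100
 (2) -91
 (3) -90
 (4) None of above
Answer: 2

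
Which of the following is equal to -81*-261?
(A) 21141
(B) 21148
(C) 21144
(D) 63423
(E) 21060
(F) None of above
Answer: A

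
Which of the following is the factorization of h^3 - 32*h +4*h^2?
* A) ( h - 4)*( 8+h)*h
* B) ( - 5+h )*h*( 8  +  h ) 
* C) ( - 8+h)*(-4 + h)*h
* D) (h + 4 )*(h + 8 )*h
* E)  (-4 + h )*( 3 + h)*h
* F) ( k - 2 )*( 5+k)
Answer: A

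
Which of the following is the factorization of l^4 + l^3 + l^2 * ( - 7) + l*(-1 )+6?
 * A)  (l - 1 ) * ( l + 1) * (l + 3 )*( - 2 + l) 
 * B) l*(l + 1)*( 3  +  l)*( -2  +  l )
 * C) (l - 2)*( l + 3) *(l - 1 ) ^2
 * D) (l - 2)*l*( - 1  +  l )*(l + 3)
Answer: A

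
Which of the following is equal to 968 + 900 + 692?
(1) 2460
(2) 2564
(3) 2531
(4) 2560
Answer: 4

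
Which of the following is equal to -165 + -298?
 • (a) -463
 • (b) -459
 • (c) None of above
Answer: a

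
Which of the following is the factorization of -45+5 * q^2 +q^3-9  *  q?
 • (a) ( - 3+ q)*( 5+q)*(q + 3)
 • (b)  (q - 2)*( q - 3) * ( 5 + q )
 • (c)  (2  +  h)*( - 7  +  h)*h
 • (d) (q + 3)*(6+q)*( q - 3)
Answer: a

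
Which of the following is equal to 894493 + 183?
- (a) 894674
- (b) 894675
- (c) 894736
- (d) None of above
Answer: d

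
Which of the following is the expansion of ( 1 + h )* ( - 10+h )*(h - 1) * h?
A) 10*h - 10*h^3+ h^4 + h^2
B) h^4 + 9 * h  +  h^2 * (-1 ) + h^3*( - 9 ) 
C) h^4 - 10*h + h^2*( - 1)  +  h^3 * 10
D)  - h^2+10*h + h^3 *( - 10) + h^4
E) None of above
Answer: D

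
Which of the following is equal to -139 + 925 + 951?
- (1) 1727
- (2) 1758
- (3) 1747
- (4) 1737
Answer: 4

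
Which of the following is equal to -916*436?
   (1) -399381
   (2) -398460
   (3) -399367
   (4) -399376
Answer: 4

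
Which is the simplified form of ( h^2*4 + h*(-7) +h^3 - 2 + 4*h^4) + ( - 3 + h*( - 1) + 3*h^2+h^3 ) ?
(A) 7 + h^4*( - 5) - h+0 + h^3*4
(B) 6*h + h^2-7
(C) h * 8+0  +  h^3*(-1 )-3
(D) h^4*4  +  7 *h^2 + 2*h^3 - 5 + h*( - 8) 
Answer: D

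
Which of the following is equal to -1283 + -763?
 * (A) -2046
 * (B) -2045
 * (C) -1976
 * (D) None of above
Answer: A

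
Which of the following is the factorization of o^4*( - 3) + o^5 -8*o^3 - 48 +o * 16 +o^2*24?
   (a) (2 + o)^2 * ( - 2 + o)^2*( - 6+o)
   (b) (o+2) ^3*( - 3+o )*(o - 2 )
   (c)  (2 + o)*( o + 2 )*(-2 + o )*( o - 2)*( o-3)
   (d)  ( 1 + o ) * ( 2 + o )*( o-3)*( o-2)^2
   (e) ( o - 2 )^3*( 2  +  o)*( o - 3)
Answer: c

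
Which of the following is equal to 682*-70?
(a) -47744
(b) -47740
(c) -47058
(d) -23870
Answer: b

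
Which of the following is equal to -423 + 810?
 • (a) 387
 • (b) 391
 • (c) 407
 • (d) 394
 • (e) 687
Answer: a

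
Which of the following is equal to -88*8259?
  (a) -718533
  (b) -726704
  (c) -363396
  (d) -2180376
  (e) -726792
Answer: e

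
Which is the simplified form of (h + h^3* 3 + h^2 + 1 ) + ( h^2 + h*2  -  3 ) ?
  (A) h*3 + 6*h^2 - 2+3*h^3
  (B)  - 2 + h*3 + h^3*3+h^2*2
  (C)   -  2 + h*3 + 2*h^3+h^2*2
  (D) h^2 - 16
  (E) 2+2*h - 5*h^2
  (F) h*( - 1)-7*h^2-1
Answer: B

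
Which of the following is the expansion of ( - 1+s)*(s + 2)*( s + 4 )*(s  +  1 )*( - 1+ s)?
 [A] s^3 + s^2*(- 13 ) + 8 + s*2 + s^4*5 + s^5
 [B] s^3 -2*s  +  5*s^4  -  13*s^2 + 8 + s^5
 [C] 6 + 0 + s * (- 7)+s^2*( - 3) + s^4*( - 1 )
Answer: B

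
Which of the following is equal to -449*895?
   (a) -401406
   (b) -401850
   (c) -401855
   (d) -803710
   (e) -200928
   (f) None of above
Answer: c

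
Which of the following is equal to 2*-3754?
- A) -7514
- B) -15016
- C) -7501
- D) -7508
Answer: D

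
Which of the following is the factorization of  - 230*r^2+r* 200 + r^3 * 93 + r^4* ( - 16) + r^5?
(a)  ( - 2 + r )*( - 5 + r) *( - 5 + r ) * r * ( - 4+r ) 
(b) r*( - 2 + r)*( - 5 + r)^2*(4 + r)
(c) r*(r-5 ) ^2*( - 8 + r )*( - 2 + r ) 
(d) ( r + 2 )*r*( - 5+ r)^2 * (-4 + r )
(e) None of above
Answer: a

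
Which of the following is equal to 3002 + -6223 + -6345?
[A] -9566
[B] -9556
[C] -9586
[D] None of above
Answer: A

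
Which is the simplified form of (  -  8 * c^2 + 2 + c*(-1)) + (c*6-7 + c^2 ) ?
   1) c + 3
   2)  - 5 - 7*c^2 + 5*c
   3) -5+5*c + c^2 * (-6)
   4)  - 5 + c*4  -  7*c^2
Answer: 2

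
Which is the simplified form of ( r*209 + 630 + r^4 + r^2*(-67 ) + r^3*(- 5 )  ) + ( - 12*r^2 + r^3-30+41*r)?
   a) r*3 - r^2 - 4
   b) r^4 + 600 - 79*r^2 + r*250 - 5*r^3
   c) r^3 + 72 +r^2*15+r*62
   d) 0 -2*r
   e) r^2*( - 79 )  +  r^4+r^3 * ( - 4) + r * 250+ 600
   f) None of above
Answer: e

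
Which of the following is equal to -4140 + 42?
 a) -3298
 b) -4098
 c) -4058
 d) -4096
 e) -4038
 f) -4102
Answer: b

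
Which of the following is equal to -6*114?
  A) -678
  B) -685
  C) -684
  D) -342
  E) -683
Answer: C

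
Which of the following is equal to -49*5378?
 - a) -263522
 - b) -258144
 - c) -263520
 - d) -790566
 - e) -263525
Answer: a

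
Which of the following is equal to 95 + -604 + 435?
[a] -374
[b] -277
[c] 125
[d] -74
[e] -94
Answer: d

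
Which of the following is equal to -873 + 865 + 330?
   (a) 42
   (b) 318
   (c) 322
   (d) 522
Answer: c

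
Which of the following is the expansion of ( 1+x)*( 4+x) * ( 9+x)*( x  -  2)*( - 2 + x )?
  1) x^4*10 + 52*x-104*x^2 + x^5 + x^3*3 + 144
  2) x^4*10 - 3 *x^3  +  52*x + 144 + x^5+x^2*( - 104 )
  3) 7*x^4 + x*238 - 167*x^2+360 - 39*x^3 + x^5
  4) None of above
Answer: 2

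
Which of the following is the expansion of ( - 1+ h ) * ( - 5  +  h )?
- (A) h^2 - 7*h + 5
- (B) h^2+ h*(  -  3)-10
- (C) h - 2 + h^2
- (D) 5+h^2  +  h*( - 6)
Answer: D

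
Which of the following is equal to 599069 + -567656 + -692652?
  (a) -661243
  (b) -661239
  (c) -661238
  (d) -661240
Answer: b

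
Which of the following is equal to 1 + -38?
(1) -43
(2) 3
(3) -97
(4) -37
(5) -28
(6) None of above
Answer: 4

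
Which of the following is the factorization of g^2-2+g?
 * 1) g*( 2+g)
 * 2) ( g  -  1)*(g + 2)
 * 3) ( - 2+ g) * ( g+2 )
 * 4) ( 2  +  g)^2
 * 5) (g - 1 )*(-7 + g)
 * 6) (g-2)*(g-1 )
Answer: 2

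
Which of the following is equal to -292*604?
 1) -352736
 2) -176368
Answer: 2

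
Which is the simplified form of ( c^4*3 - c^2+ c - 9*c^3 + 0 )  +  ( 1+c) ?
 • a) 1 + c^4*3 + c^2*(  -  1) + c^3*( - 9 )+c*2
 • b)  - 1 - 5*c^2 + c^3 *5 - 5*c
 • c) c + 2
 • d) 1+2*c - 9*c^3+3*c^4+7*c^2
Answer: a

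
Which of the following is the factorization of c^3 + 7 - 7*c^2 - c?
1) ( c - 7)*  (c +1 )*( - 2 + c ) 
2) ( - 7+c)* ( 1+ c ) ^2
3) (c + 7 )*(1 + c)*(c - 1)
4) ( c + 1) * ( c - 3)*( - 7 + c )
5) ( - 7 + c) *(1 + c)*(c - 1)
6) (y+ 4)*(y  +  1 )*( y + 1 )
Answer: 5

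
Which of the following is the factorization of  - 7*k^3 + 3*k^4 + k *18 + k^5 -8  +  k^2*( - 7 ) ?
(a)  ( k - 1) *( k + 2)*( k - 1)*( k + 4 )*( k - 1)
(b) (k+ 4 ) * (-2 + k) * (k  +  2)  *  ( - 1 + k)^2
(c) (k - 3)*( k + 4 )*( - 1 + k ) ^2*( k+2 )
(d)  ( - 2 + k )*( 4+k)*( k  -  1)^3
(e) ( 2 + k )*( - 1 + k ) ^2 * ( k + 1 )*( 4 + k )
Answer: a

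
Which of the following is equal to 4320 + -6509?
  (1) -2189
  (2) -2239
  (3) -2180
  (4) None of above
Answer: 1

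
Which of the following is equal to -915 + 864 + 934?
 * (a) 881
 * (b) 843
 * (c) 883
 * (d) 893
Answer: c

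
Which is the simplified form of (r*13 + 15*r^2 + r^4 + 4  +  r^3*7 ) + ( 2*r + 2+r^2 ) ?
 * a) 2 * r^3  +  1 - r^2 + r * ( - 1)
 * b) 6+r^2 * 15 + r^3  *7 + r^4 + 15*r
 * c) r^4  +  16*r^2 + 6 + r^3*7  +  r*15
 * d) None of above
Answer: c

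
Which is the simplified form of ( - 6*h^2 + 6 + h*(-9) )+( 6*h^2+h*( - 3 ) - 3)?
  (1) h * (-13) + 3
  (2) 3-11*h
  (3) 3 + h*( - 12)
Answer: 3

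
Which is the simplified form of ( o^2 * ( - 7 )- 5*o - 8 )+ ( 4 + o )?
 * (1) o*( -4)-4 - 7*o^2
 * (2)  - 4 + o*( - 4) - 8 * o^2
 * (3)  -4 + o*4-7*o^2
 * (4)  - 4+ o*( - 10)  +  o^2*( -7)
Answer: 1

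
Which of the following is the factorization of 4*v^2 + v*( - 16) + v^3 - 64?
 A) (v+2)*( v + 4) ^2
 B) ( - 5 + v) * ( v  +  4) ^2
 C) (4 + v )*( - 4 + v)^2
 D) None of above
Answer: D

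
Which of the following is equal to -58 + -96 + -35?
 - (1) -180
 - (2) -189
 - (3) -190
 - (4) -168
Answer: 2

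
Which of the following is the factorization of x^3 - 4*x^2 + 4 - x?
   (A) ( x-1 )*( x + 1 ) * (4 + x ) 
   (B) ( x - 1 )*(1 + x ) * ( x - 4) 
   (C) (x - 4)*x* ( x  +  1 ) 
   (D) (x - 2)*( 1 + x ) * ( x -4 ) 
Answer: B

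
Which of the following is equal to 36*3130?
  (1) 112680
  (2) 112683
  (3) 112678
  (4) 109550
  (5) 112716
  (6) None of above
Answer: 1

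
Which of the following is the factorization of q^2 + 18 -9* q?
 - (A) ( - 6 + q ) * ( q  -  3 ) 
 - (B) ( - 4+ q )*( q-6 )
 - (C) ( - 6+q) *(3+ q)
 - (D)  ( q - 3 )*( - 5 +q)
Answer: A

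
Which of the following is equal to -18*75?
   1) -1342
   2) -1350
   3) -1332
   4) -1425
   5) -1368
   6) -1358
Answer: 2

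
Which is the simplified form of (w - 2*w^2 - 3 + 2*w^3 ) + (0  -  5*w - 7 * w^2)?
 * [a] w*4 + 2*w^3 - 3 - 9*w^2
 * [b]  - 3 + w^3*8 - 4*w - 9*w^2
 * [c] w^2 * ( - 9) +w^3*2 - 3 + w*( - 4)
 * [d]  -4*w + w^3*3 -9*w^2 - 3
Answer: c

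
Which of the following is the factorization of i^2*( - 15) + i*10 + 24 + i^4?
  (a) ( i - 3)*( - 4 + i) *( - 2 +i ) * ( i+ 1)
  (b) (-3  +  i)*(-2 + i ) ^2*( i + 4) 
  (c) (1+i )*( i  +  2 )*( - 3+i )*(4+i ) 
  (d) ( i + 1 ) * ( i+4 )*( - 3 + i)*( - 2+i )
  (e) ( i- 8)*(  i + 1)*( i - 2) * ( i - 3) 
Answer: d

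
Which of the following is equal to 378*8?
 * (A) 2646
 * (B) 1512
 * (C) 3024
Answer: C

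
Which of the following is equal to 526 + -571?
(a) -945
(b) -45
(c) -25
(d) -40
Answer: b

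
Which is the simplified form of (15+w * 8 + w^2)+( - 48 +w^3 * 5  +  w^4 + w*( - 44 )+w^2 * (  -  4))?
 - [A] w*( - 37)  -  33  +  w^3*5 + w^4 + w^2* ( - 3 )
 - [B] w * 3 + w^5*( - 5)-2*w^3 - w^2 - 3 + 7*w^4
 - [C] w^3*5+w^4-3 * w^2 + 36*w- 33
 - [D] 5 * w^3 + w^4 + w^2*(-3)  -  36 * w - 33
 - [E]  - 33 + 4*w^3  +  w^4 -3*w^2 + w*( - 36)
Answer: D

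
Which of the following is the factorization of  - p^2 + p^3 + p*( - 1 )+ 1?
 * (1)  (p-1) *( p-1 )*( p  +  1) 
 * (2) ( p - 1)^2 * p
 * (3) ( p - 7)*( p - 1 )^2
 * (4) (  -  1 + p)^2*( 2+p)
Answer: 1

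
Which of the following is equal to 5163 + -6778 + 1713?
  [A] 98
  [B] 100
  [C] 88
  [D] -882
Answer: A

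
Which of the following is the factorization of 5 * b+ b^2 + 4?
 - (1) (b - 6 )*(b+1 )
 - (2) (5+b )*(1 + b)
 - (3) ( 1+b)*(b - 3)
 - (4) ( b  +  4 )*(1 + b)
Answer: 4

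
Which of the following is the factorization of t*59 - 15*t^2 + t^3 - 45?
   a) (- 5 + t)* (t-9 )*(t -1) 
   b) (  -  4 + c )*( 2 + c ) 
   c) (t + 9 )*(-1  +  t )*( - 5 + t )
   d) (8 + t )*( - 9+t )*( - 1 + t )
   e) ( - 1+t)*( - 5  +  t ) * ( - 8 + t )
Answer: a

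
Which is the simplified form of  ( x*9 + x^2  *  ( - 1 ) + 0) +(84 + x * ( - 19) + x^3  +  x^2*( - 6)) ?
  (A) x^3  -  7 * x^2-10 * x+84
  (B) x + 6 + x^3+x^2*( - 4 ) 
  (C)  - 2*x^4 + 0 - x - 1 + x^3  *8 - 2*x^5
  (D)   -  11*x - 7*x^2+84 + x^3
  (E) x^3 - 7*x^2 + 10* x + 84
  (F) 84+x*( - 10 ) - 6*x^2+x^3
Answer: A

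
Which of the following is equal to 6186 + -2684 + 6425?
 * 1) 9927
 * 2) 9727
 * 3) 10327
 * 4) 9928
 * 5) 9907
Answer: 1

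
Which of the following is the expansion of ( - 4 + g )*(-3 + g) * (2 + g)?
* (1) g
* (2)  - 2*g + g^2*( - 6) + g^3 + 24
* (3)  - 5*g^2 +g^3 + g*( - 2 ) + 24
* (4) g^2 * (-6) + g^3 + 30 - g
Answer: 3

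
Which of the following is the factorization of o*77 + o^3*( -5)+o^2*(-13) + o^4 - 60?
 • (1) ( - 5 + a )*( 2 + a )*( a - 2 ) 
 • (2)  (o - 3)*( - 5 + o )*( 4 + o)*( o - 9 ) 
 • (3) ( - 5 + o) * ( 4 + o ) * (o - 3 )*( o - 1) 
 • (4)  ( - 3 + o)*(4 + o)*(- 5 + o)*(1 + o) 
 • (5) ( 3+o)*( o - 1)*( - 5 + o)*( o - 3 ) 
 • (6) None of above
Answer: 3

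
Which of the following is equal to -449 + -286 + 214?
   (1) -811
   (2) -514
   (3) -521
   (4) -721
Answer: 3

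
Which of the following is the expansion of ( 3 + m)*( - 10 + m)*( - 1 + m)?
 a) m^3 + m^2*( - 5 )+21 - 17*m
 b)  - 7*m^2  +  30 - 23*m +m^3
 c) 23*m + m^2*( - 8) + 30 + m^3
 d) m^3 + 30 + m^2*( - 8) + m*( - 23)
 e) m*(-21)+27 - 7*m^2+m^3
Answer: d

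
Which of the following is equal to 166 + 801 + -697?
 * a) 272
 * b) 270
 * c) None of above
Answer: b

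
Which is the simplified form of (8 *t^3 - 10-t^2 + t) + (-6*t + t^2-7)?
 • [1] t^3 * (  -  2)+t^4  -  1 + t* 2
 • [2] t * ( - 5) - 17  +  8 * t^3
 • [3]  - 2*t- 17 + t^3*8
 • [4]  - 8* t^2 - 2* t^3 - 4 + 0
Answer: 2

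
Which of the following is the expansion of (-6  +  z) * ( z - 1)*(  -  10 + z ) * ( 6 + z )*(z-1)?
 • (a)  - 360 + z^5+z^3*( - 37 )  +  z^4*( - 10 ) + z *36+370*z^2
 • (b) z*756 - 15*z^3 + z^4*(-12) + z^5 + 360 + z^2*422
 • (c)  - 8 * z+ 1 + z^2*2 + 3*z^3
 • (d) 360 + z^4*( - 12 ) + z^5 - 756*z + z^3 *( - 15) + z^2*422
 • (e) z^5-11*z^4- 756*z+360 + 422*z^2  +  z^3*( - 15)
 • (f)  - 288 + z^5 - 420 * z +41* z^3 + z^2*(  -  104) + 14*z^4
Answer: d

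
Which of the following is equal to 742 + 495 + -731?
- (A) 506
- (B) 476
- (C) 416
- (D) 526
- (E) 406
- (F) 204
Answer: A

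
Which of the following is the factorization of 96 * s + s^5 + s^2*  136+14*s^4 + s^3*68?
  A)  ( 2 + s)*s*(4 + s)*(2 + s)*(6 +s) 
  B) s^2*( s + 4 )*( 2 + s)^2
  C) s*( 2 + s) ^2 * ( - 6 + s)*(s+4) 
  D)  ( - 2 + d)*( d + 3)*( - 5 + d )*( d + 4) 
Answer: A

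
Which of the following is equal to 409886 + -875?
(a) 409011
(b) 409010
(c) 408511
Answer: a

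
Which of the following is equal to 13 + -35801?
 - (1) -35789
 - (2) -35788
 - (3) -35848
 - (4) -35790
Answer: 2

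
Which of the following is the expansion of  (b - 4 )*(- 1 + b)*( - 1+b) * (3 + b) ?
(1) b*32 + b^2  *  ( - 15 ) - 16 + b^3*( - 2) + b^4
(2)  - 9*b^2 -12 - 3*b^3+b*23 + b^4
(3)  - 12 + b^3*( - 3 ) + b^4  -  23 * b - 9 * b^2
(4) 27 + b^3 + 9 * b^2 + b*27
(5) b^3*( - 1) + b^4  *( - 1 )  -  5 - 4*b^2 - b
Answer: 2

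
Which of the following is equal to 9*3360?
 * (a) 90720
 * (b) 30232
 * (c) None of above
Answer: c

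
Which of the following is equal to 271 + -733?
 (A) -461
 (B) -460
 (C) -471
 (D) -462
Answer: D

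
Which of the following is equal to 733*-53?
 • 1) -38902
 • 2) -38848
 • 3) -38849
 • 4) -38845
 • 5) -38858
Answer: 3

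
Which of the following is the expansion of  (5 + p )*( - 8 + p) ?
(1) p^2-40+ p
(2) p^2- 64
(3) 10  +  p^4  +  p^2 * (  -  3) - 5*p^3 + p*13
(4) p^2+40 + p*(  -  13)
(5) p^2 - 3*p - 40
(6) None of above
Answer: 5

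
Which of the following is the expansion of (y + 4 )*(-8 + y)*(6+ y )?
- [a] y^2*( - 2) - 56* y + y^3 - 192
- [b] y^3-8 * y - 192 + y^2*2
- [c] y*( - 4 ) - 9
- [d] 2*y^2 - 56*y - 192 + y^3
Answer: d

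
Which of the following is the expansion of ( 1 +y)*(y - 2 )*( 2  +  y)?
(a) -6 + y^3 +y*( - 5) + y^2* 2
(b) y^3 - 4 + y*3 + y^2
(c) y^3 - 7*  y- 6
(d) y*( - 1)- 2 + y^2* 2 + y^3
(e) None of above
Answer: e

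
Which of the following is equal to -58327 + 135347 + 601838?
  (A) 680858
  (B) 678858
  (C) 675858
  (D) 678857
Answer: B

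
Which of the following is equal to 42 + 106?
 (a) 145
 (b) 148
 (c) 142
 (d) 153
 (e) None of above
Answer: b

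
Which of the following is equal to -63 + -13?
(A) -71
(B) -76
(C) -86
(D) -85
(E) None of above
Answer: B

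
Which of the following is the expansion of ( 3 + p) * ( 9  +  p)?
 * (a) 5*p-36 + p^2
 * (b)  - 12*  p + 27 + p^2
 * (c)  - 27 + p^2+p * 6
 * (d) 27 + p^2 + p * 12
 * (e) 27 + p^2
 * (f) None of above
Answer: d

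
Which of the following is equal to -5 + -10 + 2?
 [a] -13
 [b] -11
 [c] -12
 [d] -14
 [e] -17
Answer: a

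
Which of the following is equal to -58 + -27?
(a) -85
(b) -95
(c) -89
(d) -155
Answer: a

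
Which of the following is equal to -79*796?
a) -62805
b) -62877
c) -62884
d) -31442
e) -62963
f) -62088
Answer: c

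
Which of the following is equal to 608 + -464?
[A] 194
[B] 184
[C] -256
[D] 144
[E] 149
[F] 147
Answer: D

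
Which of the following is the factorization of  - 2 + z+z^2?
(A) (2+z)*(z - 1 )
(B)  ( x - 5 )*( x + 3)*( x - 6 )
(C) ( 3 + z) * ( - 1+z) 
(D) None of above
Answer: A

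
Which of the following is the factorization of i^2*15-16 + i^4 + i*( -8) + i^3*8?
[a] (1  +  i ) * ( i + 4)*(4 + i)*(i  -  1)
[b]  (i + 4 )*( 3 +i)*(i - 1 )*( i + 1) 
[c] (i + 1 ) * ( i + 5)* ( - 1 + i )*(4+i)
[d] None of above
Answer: a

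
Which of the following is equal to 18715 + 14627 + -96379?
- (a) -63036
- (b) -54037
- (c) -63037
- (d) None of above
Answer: c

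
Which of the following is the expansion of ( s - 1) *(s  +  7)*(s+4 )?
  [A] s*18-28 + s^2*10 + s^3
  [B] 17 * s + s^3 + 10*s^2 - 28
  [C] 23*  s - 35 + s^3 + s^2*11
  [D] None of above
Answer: B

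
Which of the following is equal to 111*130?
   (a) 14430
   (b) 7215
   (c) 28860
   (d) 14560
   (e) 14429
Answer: a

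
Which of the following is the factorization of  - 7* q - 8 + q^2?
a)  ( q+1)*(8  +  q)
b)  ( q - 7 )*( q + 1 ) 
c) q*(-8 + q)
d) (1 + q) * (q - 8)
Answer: d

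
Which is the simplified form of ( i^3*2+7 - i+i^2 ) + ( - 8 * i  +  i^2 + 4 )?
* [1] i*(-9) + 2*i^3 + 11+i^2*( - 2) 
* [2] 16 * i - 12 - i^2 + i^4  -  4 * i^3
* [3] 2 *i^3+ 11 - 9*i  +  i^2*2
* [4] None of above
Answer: 3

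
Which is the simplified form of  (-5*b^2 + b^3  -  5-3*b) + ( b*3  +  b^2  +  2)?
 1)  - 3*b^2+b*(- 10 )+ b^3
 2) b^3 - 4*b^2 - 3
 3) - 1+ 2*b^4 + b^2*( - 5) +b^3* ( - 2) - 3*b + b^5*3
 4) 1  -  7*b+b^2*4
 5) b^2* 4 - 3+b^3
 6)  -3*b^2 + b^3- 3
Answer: 2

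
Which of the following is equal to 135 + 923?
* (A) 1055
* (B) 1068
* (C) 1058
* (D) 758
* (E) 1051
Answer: C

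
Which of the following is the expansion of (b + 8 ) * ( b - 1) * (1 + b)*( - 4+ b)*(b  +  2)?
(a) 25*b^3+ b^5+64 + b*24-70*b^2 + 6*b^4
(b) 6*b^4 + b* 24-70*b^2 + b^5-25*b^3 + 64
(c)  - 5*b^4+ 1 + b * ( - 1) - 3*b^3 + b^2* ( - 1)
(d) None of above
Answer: b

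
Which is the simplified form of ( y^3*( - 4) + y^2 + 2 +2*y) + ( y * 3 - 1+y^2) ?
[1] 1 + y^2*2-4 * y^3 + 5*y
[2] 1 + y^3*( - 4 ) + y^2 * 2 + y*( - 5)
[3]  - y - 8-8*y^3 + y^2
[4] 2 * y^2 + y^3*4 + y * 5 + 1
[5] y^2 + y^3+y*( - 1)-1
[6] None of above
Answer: 1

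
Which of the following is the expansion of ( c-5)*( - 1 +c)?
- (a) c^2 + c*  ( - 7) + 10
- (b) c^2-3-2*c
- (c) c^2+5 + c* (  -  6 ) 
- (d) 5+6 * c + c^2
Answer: c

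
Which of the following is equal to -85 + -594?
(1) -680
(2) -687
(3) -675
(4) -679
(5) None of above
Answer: 4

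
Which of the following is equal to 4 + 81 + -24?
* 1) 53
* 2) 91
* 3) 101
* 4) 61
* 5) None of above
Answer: 4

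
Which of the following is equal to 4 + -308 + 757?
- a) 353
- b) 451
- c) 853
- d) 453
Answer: d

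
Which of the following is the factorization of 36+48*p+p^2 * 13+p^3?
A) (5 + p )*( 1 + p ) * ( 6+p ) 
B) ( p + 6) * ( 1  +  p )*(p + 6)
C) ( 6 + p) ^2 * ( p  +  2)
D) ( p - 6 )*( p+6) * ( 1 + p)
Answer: B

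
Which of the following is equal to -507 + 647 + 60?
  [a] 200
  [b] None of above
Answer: a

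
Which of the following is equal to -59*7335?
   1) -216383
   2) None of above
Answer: 2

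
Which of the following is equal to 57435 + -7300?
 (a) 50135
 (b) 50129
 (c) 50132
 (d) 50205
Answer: a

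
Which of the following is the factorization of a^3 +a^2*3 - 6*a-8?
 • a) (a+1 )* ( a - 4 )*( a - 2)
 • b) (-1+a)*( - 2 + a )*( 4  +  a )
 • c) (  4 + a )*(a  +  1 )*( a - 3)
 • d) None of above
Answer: d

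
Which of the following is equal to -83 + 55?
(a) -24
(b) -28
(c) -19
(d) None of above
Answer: b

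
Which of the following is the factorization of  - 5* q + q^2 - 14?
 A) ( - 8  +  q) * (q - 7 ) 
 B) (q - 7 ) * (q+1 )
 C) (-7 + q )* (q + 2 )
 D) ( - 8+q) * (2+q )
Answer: C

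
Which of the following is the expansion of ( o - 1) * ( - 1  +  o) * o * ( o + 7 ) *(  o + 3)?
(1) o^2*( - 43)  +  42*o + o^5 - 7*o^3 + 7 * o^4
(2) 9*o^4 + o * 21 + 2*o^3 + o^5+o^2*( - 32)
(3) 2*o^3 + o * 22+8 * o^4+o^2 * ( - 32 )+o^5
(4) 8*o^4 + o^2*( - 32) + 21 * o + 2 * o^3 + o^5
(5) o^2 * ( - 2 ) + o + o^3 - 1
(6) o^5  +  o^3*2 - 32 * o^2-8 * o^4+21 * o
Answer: 4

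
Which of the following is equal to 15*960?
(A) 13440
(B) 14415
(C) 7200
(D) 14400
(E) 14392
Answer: D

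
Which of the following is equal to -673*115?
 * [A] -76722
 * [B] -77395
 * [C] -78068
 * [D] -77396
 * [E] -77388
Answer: B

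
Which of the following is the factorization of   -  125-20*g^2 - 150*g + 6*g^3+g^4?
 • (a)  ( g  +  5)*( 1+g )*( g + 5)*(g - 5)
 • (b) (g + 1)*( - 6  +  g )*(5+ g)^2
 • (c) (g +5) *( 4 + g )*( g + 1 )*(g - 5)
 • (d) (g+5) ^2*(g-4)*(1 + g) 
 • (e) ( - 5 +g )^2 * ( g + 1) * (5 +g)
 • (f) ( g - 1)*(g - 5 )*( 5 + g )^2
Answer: a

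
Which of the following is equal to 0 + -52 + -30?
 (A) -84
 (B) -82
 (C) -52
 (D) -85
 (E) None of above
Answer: B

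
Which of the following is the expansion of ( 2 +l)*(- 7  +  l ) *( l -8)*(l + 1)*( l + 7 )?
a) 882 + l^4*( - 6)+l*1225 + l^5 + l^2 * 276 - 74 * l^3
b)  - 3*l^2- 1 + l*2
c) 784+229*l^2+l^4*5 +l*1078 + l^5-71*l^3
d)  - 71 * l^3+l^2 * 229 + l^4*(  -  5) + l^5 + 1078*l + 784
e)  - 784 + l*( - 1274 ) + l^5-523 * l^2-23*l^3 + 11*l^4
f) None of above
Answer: d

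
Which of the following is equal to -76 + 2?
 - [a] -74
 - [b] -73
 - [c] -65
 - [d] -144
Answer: a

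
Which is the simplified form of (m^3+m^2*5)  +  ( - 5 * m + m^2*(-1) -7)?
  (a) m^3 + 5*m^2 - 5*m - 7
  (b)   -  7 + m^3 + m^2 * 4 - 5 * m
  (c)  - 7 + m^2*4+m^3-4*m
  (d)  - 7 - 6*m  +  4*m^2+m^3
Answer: b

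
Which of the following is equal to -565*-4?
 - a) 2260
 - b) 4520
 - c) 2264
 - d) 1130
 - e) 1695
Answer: a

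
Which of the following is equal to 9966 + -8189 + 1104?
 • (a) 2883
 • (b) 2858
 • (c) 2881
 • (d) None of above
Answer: c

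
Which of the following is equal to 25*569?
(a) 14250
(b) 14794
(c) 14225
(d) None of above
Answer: c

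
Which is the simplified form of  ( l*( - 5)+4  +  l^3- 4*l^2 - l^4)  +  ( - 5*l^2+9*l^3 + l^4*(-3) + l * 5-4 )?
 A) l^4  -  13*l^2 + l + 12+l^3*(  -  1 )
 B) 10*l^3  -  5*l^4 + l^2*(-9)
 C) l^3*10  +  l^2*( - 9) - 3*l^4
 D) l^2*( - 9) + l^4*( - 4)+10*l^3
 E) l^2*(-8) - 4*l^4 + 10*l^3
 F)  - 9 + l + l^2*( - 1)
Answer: D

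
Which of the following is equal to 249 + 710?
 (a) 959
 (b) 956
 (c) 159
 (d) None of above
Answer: a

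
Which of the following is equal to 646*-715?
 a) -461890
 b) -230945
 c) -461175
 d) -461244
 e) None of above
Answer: a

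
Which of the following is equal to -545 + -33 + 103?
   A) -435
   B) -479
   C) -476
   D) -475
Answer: D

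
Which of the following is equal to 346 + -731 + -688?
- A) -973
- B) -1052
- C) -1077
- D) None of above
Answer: D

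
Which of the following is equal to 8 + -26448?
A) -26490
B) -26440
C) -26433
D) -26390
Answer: B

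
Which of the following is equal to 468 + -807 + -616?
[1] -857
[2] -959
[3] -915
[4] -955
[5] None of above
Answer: 4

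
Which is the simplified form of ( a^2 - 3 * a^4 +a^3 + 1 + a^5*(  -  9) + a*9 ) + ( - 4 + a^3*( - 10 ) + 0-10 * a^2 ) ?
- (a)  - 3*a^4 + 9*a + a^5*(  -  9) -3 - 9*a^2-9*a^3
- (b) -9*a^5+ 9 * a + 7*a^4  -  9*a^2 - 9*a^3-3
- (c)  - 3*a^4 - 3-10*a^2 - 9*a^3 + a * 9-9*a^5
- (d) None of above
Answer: a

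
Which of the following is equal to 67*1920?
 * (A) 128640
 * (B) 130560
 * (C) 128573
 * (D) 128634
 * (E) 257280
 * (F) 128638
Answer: A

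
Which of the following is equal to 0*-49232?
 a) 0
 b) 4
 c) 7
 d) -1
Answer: a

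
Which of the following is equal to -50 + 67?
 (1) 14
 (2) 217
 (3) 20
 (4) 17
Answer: 4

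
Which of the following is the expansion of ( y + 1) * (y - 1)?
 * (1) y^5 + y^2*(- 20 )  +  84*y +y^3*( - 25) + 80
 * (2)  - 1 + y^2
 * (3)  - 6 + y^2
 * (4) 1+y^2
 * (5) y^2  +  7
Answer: 2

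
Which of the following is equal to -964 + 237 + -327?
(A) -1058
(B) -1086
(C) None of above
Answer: C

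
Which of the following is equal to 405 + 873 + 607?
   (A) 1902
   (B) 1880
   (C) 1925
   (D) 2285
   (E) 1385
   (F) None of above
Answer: F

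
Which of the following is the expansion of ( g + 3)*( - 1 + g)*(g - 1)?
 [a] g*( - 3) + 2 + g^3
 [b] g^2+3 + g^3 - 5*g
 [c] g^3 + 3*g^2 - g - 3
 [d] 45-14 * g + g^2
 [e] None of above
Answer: b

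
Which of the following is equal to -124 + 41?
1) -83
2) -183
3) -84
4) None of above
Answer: 1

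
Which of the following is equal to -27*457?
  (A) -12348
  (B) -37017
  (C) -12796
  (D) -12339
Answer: D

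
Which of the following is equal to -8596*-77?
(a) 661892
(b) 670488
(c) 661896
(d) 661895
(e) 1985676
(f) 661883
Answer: a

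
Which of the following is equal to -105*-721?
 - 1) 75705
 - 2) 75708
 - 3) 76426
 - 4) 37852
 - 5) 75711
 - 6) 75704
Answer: 1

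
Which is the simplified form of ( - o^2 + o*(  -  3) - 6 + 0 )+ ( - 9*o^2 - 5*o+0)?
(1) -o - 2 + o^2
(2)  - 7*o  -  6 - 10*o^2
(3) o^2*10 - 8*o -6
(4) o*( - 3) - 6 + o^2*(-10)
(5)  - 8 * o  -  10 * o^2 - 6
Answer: 5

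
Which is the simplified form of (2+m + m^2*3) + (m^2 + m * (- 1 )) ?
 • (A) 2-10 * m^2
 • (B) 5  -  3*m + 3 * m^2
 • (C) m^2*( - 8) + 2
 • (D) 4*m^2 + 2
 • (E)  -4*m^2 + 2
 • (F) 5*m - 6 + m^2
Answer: D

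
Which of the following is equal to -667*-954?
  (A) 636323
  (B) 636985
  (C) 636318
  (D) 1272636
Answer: C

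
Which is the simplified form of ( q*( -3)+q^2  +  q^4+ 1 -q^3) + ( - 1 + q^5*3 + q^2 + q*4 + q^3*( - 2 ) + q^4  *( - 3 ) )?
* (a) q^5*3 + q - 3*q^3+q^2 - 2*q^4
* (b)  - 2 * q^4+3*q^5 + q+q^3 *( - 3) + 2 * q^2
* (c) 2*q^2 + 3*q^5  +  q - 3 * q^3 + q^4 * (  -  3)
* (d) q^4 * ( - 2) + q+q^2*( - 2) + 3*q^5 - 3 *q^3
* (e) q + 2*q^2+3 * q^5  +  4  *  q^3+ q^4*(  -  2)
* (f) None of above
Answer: b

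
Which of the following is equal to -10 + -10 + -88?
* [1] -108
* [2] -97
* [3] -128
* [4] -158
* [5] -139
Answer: 1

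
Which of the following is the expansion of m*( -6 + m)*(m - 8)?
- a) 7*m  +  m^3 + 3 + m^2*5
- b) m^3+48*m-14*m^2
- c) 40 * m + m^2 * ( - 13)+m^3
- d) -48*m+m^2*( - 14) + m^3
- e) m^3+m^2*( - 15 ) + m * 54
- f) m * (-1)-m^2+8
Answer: b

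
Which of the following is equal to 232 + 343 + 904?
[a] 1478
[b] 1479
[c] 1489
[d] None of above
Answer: b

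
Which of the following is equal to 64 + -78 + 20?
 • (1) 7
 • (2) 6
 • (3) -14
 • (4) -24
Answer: 2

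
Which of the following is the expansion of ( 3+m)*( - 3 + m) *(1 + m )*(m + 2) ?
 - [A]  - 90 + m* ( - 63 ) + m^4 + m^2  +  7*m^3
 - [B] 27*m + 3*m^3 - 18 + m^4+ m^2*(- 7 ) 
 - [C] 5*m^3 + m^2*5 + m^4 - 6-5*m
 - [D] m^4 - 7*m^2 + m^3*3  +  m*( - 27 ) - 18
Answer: D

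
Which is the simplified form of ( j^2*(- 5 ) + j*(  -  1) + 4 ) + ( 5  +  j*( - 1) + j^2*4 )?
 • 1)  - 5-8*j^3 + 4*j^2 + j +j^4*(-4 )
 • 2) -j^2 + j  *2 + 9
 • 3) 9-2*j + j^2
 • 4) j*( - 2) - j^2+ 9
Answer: 4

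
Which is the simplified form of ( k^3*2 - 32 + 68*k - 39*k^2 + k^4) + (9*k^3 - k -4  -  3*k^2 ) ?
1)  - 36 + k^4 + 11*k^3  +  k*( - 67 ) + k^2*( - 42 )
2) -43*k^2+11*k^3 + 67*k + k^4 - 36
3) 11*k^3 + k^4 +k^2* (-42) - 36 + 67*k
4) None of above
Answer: 3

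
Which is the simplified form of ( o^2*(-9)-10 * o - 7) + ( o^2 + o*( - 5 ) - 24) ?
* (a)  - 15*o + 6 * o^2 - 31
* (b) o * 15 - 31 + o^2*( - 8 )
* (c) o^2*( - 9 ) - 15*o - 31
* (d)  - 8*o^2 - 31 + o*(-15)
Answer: d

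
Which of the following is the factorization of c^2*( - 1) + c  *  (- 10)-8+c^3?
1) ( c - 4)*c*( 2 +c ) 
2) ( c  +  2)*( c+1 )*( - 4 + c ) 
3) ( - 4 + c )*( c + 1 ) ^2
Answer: 2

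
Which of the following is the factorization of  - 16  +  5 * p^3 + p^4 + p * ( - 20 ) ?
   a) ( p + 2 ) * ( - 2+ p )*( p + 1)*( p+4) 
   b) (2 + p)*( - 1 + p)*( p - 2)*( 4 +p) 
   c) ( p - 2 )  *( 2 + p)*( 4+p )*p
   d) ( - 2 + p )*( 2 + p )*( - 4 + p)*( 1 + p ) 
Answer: a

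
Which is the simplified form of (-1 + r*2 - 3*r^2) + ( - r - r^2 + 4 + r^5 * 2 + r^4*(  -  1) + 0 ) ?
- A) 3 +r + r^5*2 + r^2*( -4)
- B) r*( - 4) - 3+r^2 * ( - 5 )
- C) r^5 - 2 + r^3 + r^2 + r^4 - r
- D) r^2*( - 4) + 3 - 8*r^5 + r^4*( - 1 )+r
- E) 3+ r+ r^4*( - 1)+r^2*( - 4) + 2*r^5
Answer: E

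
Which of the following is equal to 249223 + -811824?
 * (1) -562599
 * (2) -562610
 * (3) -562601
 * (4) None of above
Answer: 3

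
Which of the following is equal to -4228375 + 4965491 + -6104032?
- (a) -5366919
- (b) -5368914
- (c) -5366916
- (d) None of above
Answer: c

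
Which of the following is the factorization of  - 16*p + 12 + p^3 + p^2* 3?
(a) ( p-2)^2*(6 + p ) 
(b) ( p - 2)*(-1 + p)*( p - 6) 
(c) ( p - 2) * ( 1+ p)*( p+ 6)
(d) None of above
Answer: d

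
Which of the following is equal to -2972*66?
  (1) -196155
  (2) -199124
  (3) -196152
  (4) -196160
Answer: 3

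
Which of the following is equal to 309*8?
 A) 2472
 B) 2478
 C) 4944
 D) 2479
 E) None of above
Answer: A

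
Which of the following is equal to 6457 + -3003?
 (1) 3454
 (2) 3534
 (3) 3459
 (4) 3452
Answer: 1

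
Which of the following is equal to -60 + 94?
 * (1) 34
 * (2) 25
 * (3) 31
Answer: 1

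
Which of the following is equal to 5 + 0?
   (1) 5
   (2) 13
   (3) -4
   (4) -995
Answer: 1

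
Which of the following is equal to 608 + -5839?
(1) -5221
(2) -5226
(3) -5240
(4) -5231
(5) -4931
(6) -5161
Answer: 4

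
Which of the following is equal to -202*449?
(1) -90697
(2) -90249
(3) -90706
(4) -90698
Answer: 4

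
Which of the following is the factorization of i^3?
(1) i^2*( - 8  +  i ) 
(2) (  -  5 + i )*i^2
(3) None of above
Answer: 3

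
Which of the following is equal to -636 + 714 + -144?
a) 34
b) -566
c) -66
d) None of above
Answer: c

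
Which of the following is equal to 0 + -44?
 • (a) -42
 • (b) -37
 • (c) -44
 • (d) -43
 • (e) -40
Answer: c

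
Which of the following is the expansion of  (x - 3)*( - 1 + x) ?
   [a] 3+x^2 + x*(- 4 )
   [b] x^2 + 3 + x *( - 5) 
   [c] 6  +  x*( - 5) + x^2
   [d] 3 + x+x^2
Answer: a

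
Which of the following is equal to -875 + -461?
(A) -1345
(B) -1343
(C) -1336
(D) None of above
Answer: C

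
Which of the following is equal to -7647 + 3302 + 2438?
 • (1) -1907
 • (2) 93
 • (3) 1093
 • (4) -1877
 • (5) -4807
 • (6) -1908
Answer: 1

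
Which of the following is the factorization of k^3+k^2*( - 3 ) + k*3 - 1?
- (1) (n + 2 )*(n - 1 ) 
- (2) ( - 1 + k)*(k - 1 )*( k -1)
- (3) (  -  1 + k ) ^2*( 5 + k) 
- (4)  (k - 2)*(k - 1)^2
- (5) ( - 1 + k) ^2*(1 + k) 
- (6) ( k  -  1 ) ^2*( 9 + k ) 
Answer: 2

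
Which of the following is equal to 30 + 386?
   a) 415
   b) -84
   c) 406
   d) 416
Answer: d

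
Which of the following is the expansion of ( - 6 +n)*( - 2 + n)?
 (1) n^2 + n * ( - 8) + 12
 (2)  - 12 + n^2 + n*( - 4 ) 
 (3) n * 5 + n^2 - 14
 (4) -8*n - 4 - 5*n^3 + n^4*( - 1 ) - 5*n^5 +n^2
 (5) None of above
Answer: 1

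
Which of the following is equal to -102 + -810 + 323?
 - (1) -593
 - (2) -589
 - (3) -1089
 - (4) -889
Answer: 2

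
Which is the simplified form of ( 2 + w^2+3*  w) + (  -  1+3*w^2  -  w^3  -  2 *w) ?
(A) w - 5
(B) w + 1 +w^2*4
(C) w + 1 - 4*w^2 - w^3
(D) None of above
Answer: D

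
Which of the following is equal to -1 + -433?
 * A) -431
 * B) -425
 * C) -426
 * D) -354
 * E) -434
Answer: E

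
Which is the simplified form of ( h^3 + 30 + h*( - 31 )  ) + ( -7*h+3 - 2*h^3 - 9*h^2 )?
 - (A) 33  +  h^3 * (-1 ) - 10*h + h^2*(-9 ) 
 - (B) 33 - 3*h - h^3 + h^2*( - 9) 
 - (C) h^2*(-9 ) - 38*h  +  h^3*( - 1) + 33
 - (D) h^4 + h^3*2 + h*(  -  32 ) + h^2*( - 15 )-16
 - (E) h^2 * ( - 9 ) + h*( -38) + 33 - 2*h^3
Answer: C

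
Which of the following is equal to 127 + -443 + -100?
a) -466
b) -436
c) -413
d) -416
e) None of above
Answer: d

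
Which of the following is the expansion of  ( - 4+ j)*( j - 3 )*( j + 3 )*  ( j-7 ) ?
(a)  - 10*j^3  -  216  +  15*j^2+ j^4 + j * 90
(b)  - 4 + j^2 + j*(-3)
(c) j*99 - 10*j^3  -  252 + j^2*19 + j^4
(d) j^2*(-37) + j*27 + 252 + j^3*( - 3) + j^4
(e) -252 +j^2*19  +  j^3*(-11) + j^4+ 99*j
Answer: e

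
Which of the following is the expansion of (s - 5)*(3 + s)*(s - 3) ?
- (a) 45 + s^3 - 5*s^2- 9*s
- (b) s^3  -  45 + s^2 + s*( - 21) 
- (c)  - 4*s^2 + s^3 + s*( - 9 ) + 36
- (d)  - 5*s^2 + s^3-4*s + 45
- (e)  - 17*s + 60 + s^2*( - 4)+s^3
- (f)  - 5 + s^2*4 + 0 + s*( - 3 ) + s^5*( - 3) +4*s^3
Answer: a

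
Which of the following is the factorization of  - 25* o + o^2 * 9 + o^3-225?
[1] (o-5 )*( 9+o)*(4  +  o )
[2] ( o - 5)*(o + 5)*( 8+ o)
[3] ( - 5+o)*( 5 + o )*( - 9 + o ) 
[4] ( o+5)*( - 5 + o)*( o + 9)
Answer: 4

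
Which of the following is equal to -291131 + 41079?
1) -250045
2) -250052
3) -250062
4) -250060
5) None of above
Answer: 2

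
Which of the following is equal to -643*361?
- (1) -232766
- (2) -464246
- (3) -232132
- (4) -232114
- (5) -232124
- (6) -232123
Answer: 6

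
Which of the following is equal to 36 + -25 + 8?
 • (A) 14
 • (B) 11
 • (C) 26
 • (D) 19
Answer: D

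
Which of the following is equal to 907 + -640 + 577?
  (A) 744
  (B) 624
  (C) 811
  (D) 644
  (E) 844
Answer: E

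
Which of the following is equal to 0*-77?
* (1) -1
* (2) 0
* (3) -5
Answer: 2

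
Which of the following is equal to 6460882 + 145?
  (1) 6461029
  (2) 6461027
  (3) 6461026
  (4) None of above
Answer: 2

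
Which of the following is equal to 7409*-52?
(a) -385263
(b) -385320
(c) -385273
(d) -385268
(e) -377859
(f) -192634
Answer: d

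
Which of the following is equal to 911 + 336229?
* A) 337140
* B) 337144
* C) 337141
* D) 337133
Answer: A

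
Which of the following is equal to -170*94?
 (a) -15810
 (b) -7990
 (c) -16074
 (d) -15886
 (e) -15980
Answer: e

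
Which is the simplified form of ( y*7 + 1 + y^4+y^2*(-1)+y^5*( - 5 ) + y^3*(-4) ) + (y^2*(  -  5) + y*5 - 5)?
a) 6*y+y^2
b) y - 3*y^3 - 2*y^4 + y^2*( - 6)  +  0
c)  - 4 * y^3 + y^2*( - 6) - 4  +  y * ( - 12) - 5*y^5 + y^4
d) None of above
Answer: d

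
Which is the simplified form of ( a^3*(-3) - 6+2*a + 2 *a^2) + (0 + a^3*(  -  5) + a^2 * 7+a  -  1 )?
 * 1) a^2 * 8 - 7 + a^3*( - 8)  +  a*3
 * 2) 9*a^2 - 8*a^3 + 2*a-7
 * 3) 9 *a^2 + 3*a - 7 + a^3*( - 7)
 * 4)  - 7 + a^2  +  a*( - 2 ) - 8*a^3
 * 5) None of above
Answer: 5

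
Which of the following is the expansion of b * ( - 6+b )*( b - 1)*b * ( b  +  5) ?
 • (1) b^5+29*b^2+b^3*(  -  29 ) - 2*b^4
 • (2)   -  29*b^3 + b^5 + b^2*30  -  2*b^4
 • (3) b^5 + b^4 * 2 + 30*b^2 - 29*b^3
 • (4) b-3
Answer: 2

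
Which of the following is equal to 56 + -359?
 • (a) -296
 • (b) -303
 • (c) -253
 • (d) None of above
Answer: b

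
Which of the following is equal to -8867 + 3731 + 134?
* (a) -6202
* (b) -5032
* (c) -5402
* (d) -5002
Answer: d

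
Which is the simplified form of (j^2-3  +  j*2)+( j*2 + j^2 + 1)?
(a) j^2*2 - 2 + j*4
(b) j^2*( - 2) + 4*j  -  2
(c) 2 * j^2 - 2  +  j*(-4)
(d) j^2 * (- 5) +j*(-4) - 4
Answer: a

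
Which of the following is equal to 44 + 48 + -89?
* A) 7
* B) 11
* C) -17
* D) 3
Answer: D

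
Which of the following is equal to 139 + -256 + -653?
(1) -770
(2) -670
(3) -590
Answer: 1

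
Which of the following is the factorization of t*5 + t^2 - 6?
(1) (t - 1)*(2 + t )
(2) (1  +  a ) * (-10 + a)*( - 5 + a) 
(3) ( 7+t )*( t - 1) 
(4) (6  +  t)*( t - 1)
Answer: 4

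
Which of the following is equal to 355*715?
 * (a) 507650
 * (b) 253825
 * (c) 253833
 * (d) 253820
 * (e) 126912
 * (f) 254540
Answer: b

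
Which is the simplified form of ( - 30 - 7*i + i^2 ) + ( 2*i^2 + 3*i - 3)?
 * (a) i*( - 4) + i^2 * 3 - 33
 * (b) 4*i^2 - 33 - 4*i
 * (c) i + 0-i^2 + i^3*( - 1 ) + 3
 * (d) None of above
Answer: a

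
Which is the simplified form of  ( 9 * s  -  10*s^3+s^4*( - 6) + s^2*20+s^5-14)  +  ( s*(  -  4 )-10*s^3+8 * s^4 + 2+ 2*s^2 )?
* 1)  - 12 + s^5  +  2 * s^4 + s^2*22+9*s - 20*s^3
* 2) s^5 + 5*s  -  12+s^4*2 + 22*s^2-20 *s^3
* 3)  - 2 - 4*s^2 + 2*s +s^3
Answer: 2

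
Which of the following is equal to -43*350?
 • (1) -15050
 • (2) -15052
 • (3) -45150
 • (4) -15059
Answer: 1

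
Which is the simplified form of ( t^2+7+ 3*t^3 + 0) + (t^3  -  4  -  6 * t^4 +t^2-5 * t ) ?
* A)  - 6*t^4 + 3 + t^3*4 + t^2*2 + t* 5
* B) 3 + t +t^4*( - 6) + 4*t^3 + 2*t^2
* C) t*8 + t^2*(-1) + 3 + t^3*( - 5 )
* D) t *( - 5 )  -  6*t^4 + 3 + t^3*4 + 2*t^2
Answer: D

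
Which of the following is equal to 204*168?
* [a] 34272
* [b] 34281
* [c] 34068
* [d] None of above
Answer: a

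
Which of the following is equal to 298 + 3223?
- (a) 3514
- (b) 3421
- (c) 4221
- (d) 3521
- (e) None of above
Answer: d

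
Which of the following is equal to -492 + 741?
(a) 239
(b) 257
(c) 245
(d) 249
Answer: d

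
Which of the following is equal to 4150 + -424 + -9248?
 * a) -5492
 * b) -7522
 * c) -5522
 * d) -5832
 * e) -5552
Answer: c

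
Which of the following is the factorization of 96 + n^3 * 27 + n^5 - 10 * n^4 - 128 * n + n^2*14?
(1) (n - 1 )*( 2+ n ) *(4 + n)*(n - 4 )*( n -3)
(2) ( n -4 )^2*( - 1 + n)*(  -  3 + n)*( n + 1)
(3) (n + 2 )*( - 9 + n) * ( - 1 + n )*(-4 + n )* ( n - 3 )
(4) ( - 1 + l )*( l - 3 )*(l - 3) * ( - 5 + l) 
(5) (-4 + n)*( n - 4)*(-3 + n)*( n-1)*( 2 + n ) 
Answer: 5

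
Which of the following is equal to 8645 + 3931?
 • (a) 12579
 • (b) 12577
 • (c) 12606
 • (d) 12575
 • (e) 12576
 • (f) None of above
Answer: e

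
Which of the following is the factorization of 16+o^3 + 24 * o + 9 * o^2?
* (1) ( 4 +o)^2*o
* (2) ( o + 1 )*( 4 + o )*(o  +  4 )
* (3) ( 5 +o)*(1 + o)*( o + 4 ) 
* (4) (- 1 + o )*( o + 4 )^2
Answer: 2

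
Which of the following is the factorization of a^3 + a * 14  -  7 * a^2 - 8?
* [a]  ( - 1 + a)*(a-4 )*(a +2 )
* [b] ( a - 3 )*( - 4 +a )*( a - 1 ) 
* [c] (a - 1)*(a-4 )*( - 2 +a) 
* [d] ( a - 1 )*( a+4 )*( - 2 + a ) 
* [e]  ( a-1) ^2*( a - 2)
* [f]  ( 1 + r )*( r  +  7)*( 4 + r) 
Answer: c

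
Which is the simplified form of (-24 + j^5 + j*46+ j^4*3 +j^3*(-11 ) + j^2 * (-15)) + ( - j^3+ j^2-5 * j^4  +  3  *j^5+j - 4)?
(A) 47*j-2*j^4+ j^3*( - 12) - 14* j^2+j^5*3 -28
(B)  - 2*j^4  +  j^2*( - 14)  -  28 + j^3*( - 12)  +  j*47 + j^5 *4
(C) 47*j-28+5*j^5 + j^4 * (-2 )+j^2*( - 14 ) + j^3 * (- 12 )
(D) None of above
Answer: B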